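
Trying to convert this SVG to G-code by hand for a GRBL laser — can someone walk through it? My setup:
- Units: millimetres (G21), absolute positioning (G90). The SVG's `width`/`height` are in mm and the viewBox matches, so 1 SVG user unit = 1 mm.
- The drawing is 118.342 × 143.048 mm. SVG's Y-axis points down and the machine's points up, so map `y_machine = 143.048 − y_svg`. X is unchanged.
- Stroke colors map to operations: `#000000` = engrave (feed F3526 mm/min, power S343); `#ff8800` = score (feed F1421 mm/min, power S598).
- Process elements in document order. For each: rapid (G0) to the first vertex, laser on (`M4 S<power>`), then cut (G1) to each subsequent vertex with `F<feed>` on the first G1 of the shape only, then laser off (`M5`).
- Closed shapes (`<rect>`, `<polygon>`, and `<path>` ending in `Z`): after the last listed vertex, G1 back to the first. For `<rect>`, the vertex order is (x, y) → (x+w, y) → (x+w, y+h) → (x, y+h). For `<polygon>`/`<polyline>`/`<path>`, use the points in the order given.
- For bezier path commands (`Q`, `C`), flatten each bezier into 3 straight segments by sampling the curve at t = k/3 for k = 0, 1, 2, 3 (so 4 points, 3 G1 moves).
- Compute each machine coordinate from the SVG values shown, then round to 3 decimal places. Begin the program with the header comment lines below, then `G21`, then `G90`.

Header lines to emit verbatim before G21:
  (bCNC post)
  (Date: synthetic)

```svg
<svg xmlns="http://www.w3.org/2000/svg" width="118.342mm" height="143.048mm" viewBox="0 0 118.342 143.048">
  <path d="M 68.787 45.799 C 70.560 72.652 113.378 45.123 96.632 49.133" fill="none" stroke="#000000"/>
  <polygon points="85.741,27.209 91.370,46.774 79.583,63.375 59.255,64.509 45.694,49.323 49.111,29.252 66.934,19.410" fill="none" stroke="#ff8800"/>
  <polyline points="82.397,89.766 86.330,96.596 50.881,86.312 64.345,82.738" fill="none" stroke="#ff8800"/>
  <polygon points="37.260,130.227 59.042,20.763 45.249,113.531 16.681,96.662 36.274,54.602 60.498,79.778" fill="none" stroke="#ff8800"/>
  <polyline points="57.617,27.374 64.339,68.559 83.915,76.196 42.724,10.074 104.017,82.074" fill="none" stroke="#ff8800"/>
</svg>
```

Since the viewBox matches the mm dimensions, user units are millimetres directly. The only transform is the Y-flip y_m = 143.048 − y_svg.

Shape 1 is a cubic bezier drawn with `<path>`. Its stroke #000000 means engrave at S343, F3526. After flipping Y the toolpath is (68.787,97.249) → (80.515,85.341) → (97.250,90.594) → (96.632,93.915).

Shape 2 is a regular polygon drawn with `<polygon>`. Its stroke #ff8800 means score at S598, F1421. After flipping Y the toolpath is (85.741,115.839) → (91.370,96.274) → (79.583,79.673) → (59.255,78.539) → (45.694,93.725) → (49.111,113.796) → (66.934,123.638) → (85.741,115.839), returning to the start.

Shape 3 is a open polyline drawn with `<polyline>`. Its stroke #ff8800 means score at S598, F1421. After flipping Y the toolpath is (82.397,53.282) → (86.330,46.452) → (50.881,56.736) → (64.345,60.310).

Shape 4 is a closed polygon drawn with `<polygon>`. Its stroke #ff8800 means score at S598, F1421. After flipping Y the toolpath is (37.260,12.821) → (59.042,122.285) → (45.249,29.517) → (16.681,46.386) → (36.274,88.446) → (60.498,63.270) → (37.260,12.821), returning to the start.

Shape 5 is a open polyline drawn with `<polyline>`. Its stroke #ff8800 means score at S598, F1421. After flipping Y the toolpath is (57.617,115.674) → (64.339,74.489) → (83.915,66.852) → (42.724,132.974) → (104.017,60.974).

(bCNC post)
(Date: synthetic)
G21
G90
G0 X68.787 Y97.249
M4 S343
G1 X80.515 Y85.341 F3526
G1 X97.250 Y90.594
G1 X96.632 Y93.915
M5
G0 X85.741 Y115.839
M4 S598
G1 X91.370 Y96.274 F1421
G1 X79.583 Y79.673
G1 X59.255 Y78.539
G1 X45.694 Y93.725
G1 X49.111 Y113.796
G1 X66.934 Y123.638
G1 X85.741 Y115.839
M5
G0 X82.397 Y53.282
M4 S598
G1 X86.330 Y46.452 F1421
G1 X50.881 Y56.736
G1 X64.345 Y60.310
M5
G0 X37.260 Y12.821
M4 S598
G1 X59.042 Y122.285 F1421
G1 X45.249 Y29.517
G1 X16.681 Y46.386
G1 X36.274 Y88.446
G1 X60.498 Y63.270
G1 X37.260 Y12.821
M5
G0 X57.617 Y115.674
M4 S598
G1 X64.339 Y74.489 F1421
G1 X83.915 Y66.852
G1 X42.724 Y132.974
G1 X104.017 Y60.974
M5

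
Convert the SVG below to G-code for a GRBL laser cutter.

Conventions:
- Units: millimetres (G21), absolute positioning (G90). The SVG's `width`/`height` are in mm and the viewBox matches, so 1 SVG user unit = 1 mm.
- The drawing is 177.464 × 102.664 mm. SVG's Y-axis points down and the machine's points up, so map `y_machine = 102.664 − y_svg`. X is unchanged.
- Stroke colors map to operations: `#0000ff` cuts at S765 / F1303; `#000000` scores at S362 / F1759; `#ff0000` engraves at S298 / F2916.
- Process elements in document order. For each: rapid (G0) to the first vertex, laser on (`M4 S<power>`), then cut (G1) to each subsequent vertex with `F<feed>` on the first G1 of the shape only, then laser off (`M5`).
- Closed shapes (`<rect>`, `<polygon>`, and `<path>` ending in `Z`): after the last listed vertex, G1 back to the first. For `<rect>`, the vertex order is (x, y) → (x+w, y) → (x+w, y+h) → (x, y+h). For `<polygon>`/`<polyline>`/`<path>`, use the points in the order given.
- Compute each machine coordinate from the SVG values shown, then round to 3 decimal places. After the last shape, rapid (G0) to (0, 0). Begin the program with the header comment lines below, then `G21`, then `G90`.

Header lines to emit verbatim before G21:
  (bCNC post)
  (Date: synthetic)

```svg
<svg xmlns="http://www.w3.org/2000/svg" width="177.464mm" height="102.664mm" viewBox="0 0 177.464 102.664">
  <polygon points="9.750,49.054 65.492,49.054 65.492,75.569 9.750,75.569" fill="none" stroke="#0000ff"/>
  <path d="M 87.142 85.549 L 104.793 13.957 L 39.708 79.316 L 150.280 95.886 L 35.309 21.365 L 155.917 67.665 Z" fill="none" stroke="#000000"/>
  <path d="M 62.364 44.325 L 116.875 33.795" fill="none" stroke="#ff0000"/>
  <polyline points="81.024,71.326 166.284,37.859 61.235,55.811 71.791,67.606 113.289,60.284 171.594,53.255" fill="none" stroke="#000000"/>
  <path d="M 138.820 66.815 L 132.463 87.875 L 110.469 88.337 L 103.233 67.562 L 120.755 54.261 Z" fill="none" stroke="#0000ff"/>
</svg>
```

(bCNC post)
(Date: synthetic)
G21
G90
G0 X9.750 Y53.610
M4 S765
G1 X65.492 Y53.610 F1303
G1 X65.492 Y27.095
G1 X9.750 Y27.095
G1 X9.750 Y53.610
M5
G0 X87.142 Y17.115
M4 S362
G1 X104.793 Y88.707 F1759
G1 X39.708 Y23.348
G1 X150.280 Y6.778
G1 X35.309 Y81.299
G1 X155.917 Y34.999
G1 X87.142 Y17.115
M5
G0 X62.364 Y58.339
M4 S298
G1 X116.875 Y68.869 F2916
M5
G0 X81.024 Y31.338
M4 S362
G1 X166.284 Y64.805 F1759
G1 X61.235 Y46.853
G1 X71.791 Y35.058
G1 X113.289 Y42.380
G1 X171.594 Y49.409
M5
G0 X138.820 Y35.849
M4 S765
G1 X132.463 Y14.789 F1303
G1 X110.469 Y14.327
G1 X103.233 Y35.102
G1 X120.755 Y48.403
G1 X138.820 Y35.849
M5
G0 X0.000 Y0.000

Since the viewBox matches the mm dimensions, user units are millimetres directly. The only transform is the Y-flip y_m = 102.664 − y_svg.

Shape 1 is a rectangle drawn with `<polygon>`. Its stroke #0000ff means cut at S765, F1303. After flipping Y the toolpath is (9.750,53.610) → (65.492,53.610) → (65.492,27.095) → (9.750,27.095) → (9.750,53.610), returning to the start.

Shape 2 is a closed polygon drawn with `<path>`. Its stroke #000000 means score at S362, F1759. After flipping Y the toolpath is (87.142,17.115) → (104.793,88.707) → (39.708,23.348) → (150.280,6.778) → (35.309,81.299) → (155.917,34.999) → (87.142,17.115), returning to the start.

Shape 3 is a line segment drawn with `<path>`. Its stroke #ff0000 means engrave at S298, F2916. After flipping Y the toolpath is (62.364,58.339) → (116.875,68.869).

Shape 4 is a open polyline drawn with `<polyline>`. Its stroke #000000 means score at S362, F1759. After flipping Y the toolpath is (81.024,31.338) → (166.284,64.805) → (61.235,46.853) → (71.791,35.058) → (113.289,42.380) → (171.594,49.409).

Shape 5 is a regular polygon drawn with `<path>`. Its stroke #0000ff means cut at S765, F1303. After flipping Y the toolpath is (138.820,35.849) → (132.463,14.789) → (110.469,14.327) → (103.233,35.102) → (120.755,48.403) → (138.820,35.849), returning to the start.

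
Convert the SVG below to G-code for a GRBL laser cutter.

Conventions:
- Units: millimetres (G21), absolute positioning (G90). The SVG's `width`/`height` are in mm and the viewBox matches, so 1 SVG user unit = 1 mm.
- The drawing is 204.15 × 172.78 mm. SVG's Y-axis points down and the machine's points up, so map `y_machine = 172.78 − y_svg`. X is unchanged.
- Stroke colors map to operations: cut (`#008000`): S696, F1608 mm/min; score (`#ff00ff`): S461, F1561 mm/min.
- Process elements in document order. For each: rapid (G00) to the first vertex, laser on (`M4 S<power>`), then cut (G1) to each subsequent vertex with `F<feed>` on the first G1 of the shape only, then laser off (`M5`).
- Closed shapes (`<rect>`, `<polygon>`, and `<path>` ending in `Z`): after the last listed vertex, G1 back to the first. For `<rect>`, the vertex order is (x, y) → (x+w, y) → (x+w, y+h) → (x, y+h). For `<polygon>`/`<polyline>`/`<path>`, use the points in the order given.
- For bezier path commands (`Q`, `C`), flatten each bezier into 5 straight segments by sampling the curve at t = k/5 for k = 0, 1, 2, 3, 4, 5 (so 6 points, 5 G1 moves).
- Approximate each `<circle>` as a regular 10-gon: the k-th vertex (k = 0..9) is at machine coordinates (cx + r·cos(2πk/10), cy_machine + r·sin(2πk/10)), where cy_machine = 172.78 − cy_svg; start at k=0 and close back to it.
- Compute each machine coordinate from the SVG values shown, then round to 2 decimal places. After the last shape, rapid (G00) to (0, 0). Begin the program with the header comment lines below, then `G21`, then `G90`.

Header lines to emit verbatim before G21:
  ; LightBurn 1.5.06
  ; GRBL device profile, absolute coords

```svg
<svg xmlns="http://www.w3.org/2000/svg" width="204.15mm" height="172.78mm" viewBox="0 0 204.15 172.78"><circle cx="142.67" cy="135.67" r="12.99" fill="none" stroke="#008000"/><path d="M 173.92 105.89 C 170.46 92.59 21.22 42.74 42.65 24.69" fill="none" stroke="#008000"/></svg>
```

Since the viewBox matches the mm dimensions, user units are millimetres directly. The only transform is the Y-flip y_m = 172.78 − y_svg.

Shape 1 is a circle drawn with `<circle>`. Its stroke #008000 means cut at S696, F1608. After flipping Y the toolpath is (155.66,37.11) → (153.18,44.75) → (146.68,49.46) → (138.66,49.46) → (132.16,44.75) → (129.68,37.11) → (132.16,29.47) → (138.66,24.76) → (146.68,24.76) → (153.18,29.47) → (155.66,37.11), returning to the start.

Shape 2 is a cubic bezier drawn with `<path>`. Its stroke #008000 means cut at S696, F1608. After flipping Y the toolpath is (173.92,66.89) → (156.88,78.71) → (120.05,96.02) → (78.60,115.54) → (47.74,133.99) → (42.65,148.09).

; LightBurn 1.5.06
; GRBL device profile, absolute coords
G21
G90
G00 X155.66 Y37.11
M4 S696
G1 X153.18 Y44.75 F1608
G1 X146.68 Y49.46
G1 X138.66 Y49.46
G1 X132.16 Y44.75
G1 X129.68 Y37.11
G1 X132.16 Y29.47
G1 X138.66 Y24.76
G1 X146.68 Y24.76
G1 X153.18 Y29.47
G1 X155.66 Y37.11
M5
G00 X173.92 Y66.89
M4 S696
G1 X156.88 Y78.71 F1608
G1 X120.05 Y96.02
G1 X78.60 Y115.54
G1 X47.74 Y133.99
G1 X42.65 Y148.09
M5
G00 X0.00 Y0.00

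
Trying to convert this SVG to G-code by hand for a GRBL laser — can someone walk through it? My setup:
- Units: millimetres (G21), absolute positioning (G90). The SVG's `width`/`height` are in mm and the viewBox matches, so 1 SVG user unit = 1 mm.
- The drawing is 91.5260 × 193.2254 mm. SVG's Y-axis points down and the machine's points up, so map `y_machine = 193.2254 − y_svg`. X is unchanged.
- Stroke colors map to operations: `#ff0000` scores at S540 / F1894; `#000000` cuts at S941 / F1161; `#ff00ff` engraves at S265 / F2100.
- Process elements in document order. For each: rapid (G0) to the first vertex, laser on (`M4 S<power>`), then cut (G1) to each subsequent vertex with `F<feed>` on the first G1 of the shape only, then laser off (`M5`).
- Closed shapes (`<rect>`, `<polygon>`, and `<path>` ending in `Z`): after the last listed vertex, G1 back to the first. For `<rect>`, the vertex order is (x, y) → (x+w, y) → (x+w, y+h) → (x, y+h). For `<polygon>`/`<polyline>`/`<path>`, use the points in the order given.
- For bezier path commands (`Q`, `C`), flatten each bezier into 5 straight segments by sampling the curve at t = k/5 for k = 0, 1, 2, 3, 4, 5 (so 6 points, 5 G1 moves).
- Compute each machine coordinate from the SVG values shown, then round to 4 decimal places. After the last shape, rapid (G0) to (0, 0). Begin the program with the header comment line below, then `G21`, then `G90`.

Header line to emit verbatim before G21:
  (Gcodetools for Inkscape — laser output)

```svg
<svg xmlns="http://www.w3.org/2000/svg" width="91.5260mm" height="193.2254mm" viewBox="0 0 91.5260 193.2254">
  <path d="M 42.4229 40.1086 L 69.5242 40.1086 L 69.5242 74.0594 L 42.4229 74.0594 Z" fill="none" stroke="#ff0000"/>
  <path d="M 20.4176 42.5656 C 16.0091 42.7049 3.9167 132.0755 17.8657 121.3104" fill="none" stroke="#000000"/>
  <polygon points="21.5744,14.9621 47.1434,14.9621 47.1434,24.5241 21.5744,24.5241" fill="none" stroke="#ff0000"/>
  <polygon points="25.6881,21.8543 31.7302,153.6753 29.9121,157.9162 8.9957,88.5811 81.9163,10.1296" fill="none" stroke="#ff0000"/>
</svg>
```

(Gcodetools for Inkscape — laser output)
G21
G90
G0 X42.4229 Y153.1168
M4 S540
G1 X69.5242 Y153.1168 F1894
G1 X69.5242 Y119.1660
G1 X42.4229 Y119.1660
G1 X42.4229 Y153.1168
M5
G0 X20.4176 Y150.6598
M4 S941
G1 X17.1202 Y141.3834 F1161
G1 X13.5975 Y119.7811
G1 X11.4684 Y94.9425
G1 X12.3515 Y75.9573
G1 X17.8657 Y71.9150
M5
G0 X21.5744 Y178.2633
M4 S540
G1 X47.1434 Y178.2633 F1894
G1 X47.1434 Y168.7013
G1 X21.5744 Y168.7013
G1 X21.5744 Y178.2633
M5
G0 X25.6881 Y171.3711
M4 S540
G1 X31.7302 Y39.5501 F1894
G1 X29.9121 Y35.3092
G1 X8.9957 Y104.6443
G1 X81.9163 Y183.0958
G1 X25.6881 Y171.3711
M5
G0 X0.0000 Y0.0000

viewBox `0 0 91.5260 193.2254` with mm width/height → 1 unit = 1 mm. Flip: y_m = 193.2254 − y_svg.

**Shape 1** — `<path>` rectangle, stroke `#ff0000` → score (S540, F1894). Machine vertices: (42.4229,153.1168) → (69.5242,153.1168) → (69.5242,119.1660) → (42.4229,119.1660) → (42.4229,153.1168). Closed: final G1 returns to the first vertex.

**Shape 2** — `<path>` cubic bezier, stroke `#000000` → cut (S941, F1161). Control points (SVG): P0=(20.4176,42.5656), P1=(16.0091,42.7049), P2=(3.9167,132.0755), P3=(17.8657,121.3104); sampled at t=k/5. Machine vertices: (20.4176,150.6598) → (17.1202,141.3834) → (13.5975,119.7811) → (11.4684,94.9425) → (12.3515,75.9573) → (17.8657,71.9150). Open path.

**Shape 3** — `<polygon>` rectangle, stroke `#ff0000` → score (S540, F1894). Machine vertices: (21.5744,178.2633) → (47.1434,178.2633) → (47.1434,168.7013) → (21.5744,168.7013) → (21.5744,178.2633). Closed: final G1 returns to the first vertex.

**Shape 4** — `<polygon>` closed polygon, stroke `#ff0000` → score (S540, F1894). Machine vertices: (25.6881,171.3711) → (31.7302,39.5501) → (29.9121,35.3092) → (8.9957,104.6443) → (81.9163,183.0958) → (25.6881,171.3711). Closed: final G1 returns to the first vertex.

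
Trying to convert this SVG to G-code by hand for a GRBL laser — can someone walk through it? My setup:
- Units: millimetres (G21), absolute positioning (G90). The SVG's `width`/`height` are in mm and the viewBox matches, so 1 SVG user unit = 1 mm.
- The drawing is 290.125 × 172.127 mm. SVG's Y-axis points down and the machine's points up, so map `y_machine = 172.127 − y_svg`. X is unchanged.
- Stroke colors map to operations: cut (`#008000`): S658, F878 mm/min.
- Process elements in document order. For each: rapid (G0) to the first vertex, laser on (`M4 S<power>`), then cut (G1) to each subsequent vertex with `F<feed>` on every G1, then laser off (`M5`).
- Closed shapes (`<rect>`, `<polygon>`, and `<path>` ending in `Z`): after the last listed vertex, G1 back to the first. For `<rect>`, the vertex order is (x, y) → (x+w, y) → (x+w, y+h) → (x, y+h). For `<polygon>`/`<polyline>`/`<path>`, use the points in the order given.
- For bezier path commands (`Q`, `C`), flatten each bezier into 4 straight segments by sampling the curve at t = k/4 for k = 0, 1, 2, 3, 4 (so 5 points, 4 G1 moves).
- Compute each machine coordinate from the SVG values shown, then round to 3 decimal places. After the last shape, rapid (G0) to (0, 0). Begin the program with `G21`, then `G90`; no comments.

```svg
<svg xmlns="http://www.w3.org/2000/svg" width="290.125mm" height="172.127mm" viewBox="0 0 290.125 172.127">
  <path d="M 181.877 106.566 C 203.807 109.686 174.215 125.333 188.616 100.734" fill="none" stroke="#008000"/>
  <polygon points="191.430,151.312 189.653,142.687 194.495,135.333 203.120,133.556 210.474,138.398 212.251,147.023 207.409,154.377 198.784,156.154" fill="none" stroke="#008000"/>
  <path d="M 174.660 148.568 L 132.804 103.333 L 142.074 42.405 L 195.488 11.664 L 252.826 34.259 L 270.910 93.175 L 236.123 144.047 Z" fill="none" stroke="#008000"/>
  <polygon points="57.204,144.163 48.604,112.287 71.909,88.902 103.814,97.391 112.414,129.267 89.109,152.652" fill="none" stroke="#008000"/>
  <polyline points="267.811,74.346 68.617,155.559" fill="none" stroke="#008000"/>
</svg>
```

G21
G90
G0 X181.877 Y65.561
M4 S658
G1 X190.157 Y61.697 F878
G1 X188.070 Y58.082 F878
G1 X184.572 Y59.665 F878
G1 X188.616 Y71.393 F878
M5
G0 X191.430 Y20.815
M4 S658
G1 X189.653 Y29.440 F878
G1 X194.495 Y36.794 F878
G1 X203.120 Y38.571 F878
G1 X210.474 Y33.729 F878
G1 X212.251 Y25.104 F878
G1 X207.409 Y17.750 F878
G1 X198.784 Y15.973 F878
G1 X191.430 Y20.815 F878
M5
G0 X174.660 Y23.559
M4 S658
G1 X132.804 Y68.794 F878
G1 X142.074 Y129.722 F878
G1 X195.488 Y160.463 F878
G1 X252.826 Y137.868 F878
G1 X270.910 Y78.952 F878
G1 X236.123 Y28.080 F878
G1 X174.660 Y23.559 F878
M5
G0 X57.204 Y27.964
M4 S658
G1 X48.604 Y59.840 F878
G1 X71.909 Y83.225 F878
G1 X103.814 Y74.736 F878
G1 X112.414 Y42.860 F878
G1 X89.109 Y19.475 F878
G1 X57.204 Y27.964 F878
M5
G0 X267.811 Y97.781
M4 S658
G1 X68.617 Y16.568 F878
M5
G0 X0.000 Y0.000

Since the viewBox matches the mm dimensions, user units are millimetres directly. The only transform is the Y-flip y_m = 172.127 − y_svg.

Shape 1 is a cubic bezier drawn with `<path>`. Its stroke #008000 means cut at S658, F878. After flipping Y the toolpath is (181.877,65.561) → (190.157,61.697) → (188.070,58.082) → (184.572,59.665) → (188.616,71.393).

Shape 2 is a regular polygon drawn with `<polygon>`. Its stroke #008000 means cut at S658, F878. After flipping Y the toolpath is (191.430,20.815) → (189.653,29.440) → (194.495,36.794) → (203.120,38.571) → (210.474,33.729) → (212.251,25.104) → (207.409,17.750) → (198.784,15.973) → (191.430,20.815), returning to the start.

Shape 3 is a regular polygon drawn with `<path>`. Its stroke #008000 means cut at S658, F878. After flipping Y the toolpath is (174.660,23.559) → (132.804,68.794) → (142.074,129.722) → (195.488,160.463) → (252.826,137.868) → (270.910,78.952) → (236.123,28.080) → (174.660,23.559), returning to the start.

Shape 4 is a regular polygon drawn with `<polygon>`. Its stroke #008000 means cut at S658, F878. After flipping Y the toolpath is (57.204,27.964) → (48.604,59.840) → (71.909,83.225) → (103.814,74.736) → (112.414,42.860) → (89.109,19.475) → (57.204,27.964), returning to the start.

Shape 5 is a line segment drawn with `<polyline>`. Its stroke #008000 means cut at S658, F878. After flipping Y the toolpath is (267.811,97.781) → (68.617,16.568).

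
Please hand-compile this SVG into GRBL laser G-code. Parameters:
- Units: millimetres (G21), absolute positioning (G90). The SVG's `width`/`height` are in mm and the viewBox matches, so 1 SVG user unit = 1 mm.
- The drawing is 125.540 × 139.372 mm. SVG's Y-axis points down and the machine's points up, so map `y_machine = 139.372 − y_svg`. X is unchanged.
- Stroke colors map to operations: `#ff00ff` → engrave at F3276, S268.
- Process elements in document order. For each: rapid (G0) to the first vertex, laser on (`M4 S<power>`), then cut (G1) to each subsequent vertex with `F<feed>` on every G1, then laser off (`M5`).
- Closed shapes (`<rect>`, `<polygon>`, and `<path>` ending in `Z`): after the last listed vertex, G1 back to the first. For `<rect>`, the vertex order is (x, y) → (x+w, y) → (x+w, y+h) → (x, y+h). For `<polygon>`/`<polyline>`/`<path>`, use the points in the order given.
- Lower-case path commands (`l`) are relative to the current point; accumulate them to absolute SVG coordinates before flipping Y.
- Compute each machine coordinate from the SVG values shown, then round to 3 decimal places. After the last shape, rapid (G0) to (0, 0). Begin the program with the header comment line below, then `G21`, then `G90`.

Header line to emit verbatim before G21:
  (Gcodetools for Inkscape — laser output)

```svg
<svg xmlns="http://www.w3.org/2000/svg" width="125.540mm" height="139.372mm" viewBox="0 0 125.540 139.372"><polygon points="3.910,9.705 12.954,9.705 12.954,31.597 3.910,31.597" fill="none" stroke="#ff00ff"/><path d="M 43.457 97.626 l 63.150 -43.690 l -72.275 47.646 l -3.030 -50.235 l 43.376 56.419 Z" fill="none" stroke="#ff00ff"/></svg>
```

1 u = 1 mm; y_m = 139.372 − y.

[1] `<polygon>` rectangle, #ff00ff→engrave S268 F3276: (3.910,129.667) → (12.954,129.667) → (12.954,107.775) → (3.910,107.775) → (3.910,129.667) (closed)

[2] `<path>` closed polygon, #ff00ff→engrave S268 F3276: (43.457,41.746) → (106.607,85.436) → (34.332,37.790) → (31.302,88.025) → (74.678,31.606) → (43.457,41.746) (closed)

(Gcodetools for Inkscape — laser output)
G21
G90
G0 X3.910 Y129.667
M4 S268
G1 X12.954 Y129.667 F3276
G1 X12.954 Y107.775 F3276
G1 X3.910 Y107.775 F3276
G1 X3.910 Y129.667 F3276
M5
G0 X43.457 Y41.746
M4 S268
G1 X106.607 Y85.436 F3276
G1 X34.332 Y37.790 F3276
G1 X31.302 Y88.025 F3276
G1 X74.678 Y31.606 F3276
G1 X43.457 Y41.746 F3276
M5
G0 X0.000 Y0.000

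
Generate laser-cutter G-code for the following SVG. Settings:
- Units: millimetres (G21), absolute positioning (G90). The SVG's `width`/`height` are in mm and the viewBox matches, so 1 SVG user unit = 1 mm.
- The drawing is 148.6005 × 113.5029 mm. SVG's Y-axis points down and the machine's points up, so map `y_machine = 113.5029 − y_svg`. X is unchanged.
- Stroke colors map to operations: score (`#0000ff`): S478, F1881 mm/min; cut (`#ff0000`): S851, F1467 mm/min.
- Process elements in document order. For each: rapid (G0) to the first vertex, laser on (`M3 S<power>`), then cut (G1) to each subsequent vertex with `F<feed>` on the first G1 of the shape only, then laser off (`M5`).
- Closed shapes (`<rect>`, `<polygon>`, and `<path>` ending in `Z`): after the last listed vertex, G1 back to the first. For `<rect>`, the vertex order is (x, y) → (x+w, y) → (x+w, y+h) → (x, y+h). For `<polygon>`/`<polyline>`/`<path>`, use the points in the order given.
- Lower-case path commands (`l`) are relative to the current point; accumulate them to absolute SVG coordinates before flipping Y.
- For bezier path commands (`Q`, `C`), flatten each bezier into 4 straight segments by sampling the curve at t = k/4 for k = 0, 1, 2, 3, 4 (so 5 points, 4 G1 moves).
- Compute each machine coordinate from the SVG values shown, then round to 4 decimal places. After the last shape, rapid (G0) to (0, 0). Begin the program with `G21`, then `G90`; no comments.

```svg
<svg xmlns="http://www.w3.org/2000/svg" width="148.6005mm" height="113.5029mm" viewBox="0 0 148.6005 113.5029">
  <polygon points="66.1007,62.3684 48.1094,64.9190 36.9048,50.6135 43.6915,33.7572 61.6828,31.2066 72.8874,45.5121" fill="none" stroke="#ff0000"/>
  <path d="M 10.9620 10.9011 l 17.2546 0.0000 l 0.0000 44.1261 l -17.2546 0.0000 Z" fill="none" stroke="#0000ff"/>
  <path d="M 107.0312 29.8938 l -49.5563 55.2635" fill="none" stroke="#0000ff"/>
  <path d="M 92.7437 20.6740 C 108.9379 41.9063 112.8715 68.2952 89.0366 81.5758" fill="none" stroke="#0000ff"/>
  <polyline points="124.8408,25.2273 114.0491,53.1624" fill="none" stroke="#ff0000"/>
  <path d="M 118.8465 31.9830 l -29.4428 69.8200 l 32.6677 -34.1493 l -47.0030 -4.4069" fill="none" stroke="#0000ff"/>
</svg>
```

G21
G90
G0 X66.1007 Y51.1345
M3 S851
G1 X48.1094 Y48.5839 F1467
G1 X36.9048 Y62.8894
G1 X43.6915 Y79.7457
G1 X61.6828 Y82.2963
G1 X72.8874 Y67.9908
G1 X66.1007 Y51.1345
M5
G0 X10.9620 Y102.6018
M3 S478
G1 X28.2166 Y102.6018 F1881
G1 X28.2166 Y58.4757
G1 X10.9620 Y58.4757
G1 X10.9620 Y102.6018
M5
G0 X107.0312 Y83.6091
M3 S478
G1 X57.4749 Y28.3456 F1881
M5
G0 X92.7437 Y92.8289
M3 S478
G1 X102.3482 Y76.2232 F1881
G1 X105.9011 Y59.3961
G1 X101.9485 Y44.0600
G1 X89.0366 Y31.9271
M5
G0 X124.8408 Y88.2756
M3 S851
G1 X114.0491 Y60.3405 F1467
M5
G0 X118.8465 Y81.5199
M3 S478
G1 X89.4037 Y11.6999 F1881
G1 X122.0714 Y45.8492
G1 X75.0684 Y50.2561
M5
G0 X0.0000 Y0.0000

1 u = 1 mm; y_m = 113.5029 − y.

[1] `<polygon>` regular polygon, #ff0000→cut S851 F1467: (66.1007,51.1345) → (48.1094,48.5839) → (36.9048,62.8894) → (43.6915,79.7457) → (61.6828,82.2963) → (72.8874,67.9908) → (66.1007,51.1345) (closed)

[2] `<path>` rectangle, #0000ff→score S478 F1881: (10.9620,102.6018) → (28.2166,102.6018) → (28.2166,58.4757) → (10.9620,58.4757) → (10.9620,102.6018) (closed)

[3] `<path>` line segment, #0000ff→score S478 F1881: (107.0312,83.6091) → (57.4749,28.3456)

[4] `<path>` cubic bezier, #0000ff→score S478 F1881: (92.7437,92.8289) → (102.3482,76.2232) → (105.9011,59.3961) → (101.9485,44.0600) → (89.0366,31.9271)

[5] `<polyline>` line segment, #ff0000→cut S851 F1467: (124.8408,88.2756) → (114.0491,60.3405)

[6] `<path>` open polyline, #0000ff→score S478 F1881: (118.8465,81.5199) → (89.4037,11.6999) → (122.0714,45.8492) → (75.0684,50.2561)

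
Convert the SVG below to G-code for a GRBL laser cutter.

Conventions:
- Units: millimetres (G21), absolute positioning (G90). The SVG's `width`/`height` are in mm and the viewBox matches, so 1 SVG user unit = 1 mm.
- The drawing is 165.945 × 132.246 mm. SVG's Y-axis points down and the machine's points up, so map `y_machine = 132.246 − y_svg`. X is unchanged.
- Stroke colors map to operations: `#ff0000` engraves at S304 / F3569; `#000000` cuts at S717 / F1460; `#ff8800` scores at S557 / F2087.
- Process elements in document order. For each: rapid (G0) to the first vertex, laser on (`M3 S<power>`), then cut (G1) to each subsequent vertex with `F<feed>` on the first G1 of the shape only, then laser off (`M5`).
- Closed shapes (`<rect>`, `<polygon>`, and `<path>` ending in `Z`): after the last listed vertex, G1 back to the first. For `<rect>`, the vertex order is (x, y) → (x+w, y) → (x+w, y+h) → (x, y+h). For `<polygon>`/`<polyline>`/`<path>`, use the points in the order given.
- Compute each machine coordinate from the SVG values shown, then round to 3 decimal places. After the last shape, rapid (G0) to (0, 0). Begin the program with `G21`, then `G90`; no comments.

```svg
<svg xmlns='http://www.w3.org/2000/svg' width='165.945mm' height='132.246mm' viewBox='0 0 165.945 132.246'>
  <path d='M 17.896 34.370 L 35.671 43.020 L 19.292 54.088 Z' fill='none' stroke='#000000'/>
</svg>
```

G21
G90
G0 X17.896 Y97.876
M3 S717
G1 X35.671 Y89.226 F1460
G1 X19.292 Y78.158
G1 X17.896 Y97.876
M5
G0 X0.000 Y0.000

1 u = 1 mm; y_m = 132.246 − y.

[1] `<path>` regular polygon, #000000→cut S717 F1460: (17.896,97.876) → (35.671,89.226) → (19.292,78.158) → (17.896,97.876) (closed)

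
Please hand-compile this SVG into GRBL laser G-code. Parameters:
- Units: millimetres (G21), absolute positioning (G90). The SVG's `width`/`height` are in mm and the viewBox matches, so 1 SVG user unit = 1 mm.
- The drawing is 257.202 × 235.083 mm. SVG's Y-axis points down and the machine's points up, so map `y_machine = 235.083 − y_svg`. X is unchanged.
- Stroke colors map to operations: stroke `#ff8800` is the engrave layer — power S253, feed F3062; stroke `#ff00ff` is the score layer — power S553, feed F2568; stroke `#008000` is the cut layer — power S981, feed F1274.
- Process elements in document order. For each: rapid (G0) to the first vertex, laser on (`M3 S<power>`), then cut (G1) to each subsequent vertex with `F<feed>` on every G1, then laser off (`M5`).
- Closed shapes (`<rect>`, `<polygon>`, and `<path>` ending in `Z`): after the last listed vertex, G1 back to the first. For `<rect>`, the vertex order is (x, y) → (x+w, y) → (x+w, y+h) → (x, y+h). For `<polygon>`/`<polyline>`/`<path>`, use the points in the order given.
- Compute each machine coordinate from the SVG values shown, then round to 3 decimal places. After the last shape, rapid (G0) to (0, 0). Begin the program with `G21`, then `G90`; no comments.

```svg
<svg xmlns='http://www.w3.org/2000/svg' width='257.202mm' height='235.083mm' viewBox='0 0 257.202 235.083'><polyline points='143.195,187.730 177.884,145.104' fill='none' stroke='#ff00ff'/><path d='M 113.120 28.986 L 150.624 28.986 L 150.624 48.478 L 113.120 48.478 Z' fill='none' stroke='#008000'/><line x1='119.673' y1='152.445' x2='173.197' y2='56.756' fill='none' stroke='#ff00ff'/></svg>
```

G21
G90
G0 X143.195 Y47.353
M3 S553
G1 X177.884 Y89.979 F2568
M5
G0 X113.120 Y206.097
M3 S981
G1 X150.624 Y206.097 F1274
G1 X150.624 Y186.605 F1274
G1 X113.120 Y186.605 F1274
G1 X113.120 Y206.097 F1274
M5
G0 X119.673 Y82.638
M3 S553
G1 X173.197 Y178.327 F2568
M5
G0 X0.000 Y0.000

1 u = 1 mm; y_m = 235.083 − y.

[1] `<polyline>` line segment, #ff00ff→score S553 F2568: (143.195,47.353) → (177.884,89.979)

[2] `<path>` rectangle, #008000→cut S981 F1274: (113.120,206.097) → (150.624,206.097) → (150.624,186.605) → (113.120,186.605) → (113.120,206.097) (closed)

[3] `<line>` line segment, #ff00ff→score S553 F2568: (119.673,82.638) → (173.197,178.327)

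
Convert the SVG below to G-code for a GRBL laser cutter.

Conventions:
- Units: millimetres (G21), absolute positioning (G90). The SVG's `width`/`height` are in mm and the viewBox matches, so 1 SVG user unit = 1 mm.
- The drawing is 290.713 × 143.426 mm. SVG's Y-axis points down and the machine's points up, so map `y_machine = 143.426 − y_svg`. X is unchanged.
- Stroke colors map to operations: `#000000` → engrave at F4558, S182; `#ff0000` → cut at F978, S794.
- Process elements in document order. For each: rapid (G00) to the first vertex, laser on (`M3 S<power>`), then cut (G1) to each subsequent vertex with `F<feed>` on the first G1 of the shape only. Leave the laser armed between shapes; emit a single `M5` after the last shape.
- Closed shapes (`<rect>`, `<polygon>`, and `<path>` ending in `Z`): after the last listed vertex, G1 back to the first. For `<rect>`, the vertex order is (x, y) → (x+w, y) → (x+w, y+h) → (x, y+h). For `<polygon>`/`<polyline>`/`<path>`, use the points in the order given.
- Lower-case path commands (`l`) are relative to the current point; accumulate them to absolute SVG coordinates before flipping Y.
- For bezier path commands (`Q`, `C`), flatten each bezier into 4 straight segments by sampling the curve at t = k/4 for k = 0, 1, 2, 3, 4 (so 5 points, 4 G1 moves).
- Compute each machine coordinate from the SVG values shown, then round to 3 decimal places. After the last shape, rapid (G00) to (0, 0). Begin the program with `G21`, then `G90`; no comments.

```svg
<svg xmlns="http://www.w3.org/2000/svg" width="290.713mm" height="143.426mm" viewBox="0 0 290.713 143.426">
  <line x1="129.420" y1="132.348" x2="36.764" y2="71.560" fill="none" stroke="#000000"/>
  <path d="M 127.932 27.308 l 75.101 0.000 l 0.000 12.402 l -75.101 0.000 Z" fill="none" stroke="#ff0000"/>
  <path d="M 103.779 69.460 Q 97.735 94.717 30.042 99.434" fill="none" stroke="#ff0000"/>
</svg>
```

G21
G90
G00 X129.420 Y11.078
M3 S182
G1 X36.764 Y71.866 F4558
G00 X127.932 Y116.118
M3 S794
G1 X203.033 Y116.118 F978
G1 X203.033 Y103.716
G1 X127.932 Y103.716
G1 X127.932 Y116.118
G00 X103.779 Y73.966
M3 S794
G1 X96.904 Y62.621 F978
G1 X82.323 Y53.844
G1 X60.035 Y47.634
G1 X30.042 Y43.992
M5
G00 X0.000 Y0.000

Since the viewBox matches the mm dimensions, user units are millimetres directly. The only transform is the Y-flip y_m = 143.426 − y_svg.

Shape 1 is a line segment drawn with `<line>`. Its stroke #000000 means engrave at S182, F4558. After flipping Y the toolpath is (129.420,11.078) → (36.764,71.866).

Shape 2 is a rectangle drawn with `<path>`. Its stroke #ff0000 means cut at S794, F978. After flipping Y the toolpath is (127.932,116.118) → (203.033,116.118) → (203.033,103.716) → (127.932,103.716) → (127.932,116.118), returning to the start.

Shape 3 is a quadratic bezier drawn with `<path>`. Its stroke #ff0000 means cut at S794, F978. After flipping Y the toolpath is (103.779,73.966) → (96.904,62.621) → (82.323,53.844) → (60.035,47.634) → (30.042,43.992).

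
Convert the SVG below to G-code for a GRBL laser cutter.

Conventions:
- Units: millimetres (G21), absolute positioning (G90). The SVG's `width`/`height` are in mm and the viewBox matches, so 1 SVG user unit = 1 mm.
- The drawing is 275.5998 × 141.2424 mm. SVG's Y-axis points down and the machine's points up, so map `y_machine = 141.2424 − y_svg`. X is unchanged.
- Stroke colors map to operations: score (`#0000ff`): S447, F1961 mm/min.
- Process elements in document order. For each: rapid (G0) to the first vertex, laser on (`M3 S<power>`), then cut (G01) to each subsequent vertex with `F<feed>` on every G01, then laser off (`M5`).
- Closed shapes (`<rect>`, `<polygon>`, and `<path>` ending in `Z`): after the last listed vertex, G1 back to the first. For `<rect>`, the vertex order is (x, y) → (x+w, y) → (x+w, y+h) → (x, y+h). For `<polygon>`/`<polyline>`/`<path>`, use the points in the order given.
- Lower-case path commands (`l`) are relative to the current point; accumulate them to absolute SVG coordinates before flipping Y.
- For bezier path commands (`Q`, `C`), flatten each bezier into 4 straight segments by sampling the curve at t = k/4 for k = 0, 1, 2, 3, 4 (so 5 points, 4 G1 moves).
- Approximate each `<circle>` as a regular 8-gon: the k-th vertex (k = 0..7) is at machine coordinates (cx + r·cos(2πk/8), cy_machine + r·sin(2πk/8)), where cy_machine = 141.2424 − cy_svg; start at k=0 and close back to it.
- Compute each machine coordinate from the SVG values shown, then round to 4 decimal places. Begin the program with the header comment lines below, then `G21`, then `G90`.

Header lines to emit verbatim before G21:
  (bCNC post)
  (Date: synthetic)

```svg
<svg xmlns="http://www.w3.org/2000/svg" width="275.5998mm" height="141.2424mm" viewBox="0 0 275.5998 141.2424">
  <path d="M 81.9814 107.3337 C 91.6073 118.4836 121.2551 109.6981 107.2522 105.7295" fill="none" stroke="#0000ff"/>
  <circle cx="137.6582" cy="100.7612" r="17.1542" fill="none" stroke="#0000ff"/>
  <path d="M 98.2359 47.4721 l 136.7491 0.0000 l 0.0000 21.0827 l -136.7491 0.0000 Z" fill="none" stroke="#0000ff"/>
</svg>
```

viewBox `0 0 275.5998 141.2424` with mm width/height → 1 unit = 1 mm. Flip: y_m = 141.2424 − y_svg.

**Shape 1** — `<path>` cubic bezier, stroke `#0000ff` → score (S447, F1961). Control points (SVG): P0=(81.9814,107.3337), P1=(91.6073,118.4836), P2=(121.2551,109.6981), P3=(107.2522,105.7295); sampled at t=k/4. Machine vertices: (81.9814,33.9087) → (91.9600,28.8974) → (103.4776,29.0414) → (110.5648,32.0200) → (107.2522,35.5129). Open path.

**Shape 2** — `<circle>` circle, stroke `#0000ff` → score (S447, F1961). Machine vertices: (154.8124,40.4812) → (149.7881,52.6111) → (137.6582,57.6354) → (125.5283,52.6111) → (120.5040,40.4812) → (125.5283,28.3513) → (137.6582,23.3270) → (149.7881,28.3513) → (154.8124,40.4812). Closed: final G1 returns to the first vertex.

**Shape 3** — `<path>` rectangle, stroke `#0000ff` → score (S447, F1961). Machine vertices: (98.2359,93.7703) → (234.9850,93.7703) → (234.9850,72.6876) → (98.2359,72.6876) → (98.2359,93.7703). Closed: final G1 returns to the first vertex.

(bCNC post)
(Date: synthetic)
G21
G90
G0 X81.9814 Y33.9087
M3 S447
G01 X91.9600 Y28.8974 F1961
G01 X103.4776 Y29.0414 F1961
G01 X110.5648 Y32.0200 F1961
G01 X107.2522 Y35.5129 F1961
M5
G0 X154.8124 Y40.4812
M3 S447
G01 X149.7881 Y52.6111 F1961
G01 X137.6582 Y57.6354 F1961
G01 X125.5283 Y52.6111 F1961
G01 X120.5040 Y40.4812 F1961
G01 X125.5283 Y28.3513 F1961
G01 X137.6582 Y23.3270 F1961
G01 X149.7881 Y28.3513 F1961
G01 X154.8124 Y40.4812 F1961
M5
G0 X98.2359 Y93.7703
M3 S447
G01 X234.9850 Y93.7703 F1961
G01 X234.9850 Y72.6876 F1961
G01 X98.2359 Y72.6876 F1961
G01 X98.2359 Y93.7703 F1961
M5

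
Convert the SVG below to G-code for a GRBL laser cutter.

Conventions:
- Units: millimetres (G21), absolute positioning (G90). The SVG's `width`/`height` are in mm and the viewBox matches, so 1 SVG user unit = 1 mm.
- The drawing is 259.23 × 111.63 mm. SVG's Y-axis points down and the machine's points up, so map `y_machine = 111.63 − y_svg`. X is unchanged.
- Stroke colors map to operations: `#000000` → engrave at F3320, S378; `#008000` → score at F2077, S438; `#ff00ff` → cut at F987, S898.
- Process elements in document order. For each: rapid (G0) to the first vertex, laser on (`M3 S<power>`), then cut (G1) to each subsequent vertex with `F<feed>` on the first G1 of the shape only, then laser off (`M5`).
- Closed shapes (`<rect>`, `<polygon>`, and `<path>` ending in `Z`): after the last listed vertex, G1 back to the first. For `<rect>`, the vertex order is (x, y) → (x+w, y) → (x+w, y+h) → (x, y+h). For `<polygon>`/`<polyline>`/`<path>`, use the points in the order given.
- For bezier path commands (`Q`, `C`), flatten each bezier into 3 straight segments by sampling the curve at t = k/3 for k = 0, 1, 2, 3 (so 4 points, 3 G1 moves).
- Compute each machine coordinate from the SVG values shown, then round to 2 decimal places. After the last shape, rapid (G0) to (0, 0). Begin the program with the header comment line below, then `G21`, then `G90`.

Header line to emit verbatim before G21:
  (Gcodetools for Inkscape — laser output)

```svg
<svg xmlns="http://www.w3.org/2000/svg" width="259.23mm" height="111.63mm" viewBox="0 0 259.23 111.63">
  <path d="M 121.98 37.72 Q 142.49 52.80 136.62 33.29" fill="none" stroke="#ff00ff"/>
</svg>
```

viewBox `0 0 259.23 111.63` with mm width/height → 1 unit = 1 mm. Flip: y_m = 111.63 − y_svg.

**Shape 1** — `<path>` quadratic bezier, stroke `#ff00ff` → cut (S898, F987). Control points (SVG): P0=(121.98,37.72), P1=(142.49,52.80), P2=(136.62,33.29); sampled at t=k/3. Machine vertices: (121.98,73.91) → (132.72,67.70) → (137.60,69.18) → (136.62,78.34). Open path.

(Gcodetools for Inkscape — laser output)
G21
G90
G0 X121.98 Y73.91
M3 S898
G1 X132.72 Y67.70 F987
G1 X137.60 Y69.18
G1 X136.62 Y78.34
M5
G0 X0.00 Y0.00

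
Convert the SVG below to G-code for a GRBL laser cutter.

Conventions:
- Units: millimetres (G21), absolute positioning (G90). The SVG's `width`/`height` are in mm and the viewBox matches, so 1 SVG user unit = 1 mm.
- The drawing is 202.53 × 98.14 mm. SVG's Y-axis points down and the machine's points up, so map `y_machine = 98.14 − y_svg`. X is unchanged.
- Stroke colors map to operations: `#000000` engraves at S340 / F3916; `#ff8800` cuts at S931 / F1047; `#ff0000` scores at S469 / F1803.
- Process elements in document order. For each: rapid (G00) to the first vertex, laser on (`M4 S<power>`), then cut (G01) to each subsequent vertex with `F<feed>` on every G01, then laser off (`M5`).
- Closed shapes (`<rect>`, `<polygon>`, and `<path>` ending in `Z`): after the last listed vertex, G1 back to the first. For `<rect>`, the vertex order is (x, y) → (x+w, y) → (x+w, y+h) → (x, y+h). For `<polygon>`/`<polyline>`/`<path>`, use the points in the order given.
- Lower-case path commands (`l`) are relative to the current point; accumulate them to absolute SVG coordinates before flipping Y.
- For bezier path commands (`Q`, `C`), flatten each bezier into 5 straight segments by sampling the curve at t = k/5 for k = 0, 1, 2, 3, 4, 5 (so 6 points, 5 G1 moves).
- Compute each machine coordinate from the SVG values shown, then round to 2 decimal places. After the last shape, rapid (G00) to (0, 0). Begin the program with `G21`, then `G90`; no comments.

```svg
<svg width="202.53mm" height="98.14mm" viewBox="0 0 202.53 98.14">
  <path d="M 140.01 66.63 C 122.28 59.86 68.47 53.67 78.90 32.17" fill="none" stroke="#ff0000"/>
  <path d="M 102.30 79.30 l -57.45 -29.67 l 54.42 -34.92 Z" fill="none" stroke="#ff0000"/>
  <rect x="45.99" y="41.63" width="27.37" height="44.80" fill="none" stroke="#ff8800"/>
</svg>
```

G21
G90
G00 X140.01 Y31.51
M4 S469
G01 X125.84 Y35.63 F1803
G01 X107.84 Y40.37 F1803
G01 X90.80 Y46.50 F1803
G01 X79.55 Y54.78 F1803
G01 X78.90 Y65.97 F1803
M5
G00 X102.30 Y18.84
M4 S469
G01 X44.85 Y48.51 F1803
G01 X99.27 Y83.43 F1803
G01 X102.30 Y18.84 F1803
M5
G00 X45.99 Y56.51
M4 S931
G01 X73.36 Y56.51 F1047
G01 X73.36 Y11.71 F1047
G01 X45.99 Y11.71 F1047
G01 X45.99 Y56.51 F1047
M5
G00 X0.00 Y0.00

Since the viewBox matches the mm dimensions, user units are millimetres directly. The only transform is the Y-flip y_m = 98.14 − y_svg.

Shape 1 is a cubic bezier drawn with `<path>`. Its stroke #ff0000 means score at S469, F1803. After flipping Y the toolpath is (140.01,31.51) → (125.84,35.63) → (107.84,40.37) → (90.80,46.50) → (79.55,54.78) → (78.90,65.97).

Shape 2 is a regular polygon drawn with `<path>`. Its stroke #ff0000 means score at S469, F1803. After flipping Y the toolpath is (102.30,18.84) → (44.85,48.51) → (99.27,83.43) → (102.30,18.84), returning to the start.

Shape 3 is a rectangle drawn with `<rect>`. Its stroke #ff8800 means cut at S931, F1047. After flipping Y the toolpath is (45.99,56.51) → (73.36,56.51) → (73.36,11.71) → (45.99,11.71) → (45.99,56.51), returning to the start.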